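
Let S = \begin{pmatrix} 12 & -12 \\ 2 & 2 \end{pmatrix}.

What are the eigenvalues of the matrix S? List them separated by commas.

6, 8

det(S - μI) = (12 - μ)(2 - μ) - (-12)·(2) = μ^2 - 14μ + 48.
This factors as (μ - 6)·(μ - 8) = 0.
Eigenvalues: 6, 8.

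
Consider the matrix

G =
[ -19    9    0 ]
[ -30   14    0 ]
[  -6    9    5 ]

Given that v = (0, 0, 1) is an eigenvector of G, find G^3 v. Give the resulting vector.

First find the eigenvalue: Gv = (0, 0, 5) = 5·(0, 0, 1), so λ = 5.
Then G^3 v = λ^3·v = 5^3·(0, 0, 1) = 125·(0, 0, 1) = (0, 0, 125).

(0, 0, 125)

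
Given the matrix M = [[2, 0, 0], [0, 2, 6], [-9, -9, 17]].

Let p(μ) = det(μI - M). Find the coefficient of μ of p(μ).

126

p(μ) = μ^3 - 21μ^2 + 126μ - 176.
The coefficient of μ is 126.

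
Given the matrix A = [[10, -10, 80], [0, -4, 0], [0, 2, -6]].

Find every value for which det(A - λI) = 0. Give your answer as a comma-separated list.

-6, -4, 10

The characteristic polynomial is p(lambda) = det(lambda·I - A).
Cofactor expansion gives p(lambda) = lambda^3 - 76·lambda - 240.
Rational-root test: lambda = -6 gives p(-6) = 0.
Factor out (lambda + 6): p(lambda) = (lambda + 6)·(lambda^2 - 6·lambda - 40).
The quadratic factors as (lambda + 4)·(lambda - 10).
Eigenvalues: -6, -4, 10.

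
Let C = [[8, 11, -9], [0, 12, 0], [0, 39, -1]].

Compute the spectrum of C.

The characteristic polynomial is p(t) = det(tI - C).
Expanding the 3×3 determinant: p(t) = t^3 - 19t^2 + 76t + 96.
Try t = -1: p(-1) = 0, so -1 is a root.
Factor out (t + 1): p(t) = (t + 1)·(t^2 - 20t + 96).
The quadratic factors as (t - 8)·(t - 12).
Eigenvalues: -1, 8, 12.

-1, 8, 12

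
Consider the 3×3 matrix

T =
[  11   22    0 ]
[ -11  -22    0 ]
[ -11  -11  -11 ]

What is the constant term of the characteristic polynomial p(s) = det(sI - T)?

0

p(0) = det(0·I − T) = det(−T) = (−1)^3·det(T).
det(T) = 0, so p(0) = 0.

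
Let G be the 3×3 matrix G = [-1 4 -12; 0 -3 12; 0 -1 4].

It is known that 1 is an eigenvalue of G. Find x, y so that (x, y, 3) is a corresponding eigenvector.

We need (G - 1I)v = 0.
G - 1I = [[-2, 4, -12], [0, -4, 12], [0, -1, 3]].
Row 1: (-2)·x + (4)·y + (-12)·3 = 0
Row 2: (0)·x + (-4)·y + (12)·3 = 0
Row 3: (0)·x + (-1)·y + (3)·3 = 0
Solving gives x = 0, y = 9.
Check: G·(0, 9, 3) = (0, 9, 3) = 1·(0, 9, 3).

0, 9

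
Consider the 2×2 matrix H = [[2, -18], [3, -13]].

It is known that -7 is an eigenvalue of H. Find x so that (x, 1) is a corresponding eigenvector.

2

We need (H + 7I)v = 0.
H + 7I = [[9, -18], [3, -6]].
Row 1: (9)·x + (-18)·1 = 0
Row 2: (3)·x + (-6)·1 = 0
Solving gives x = 2.
Check: H·(2, 1) = (-14, -7) = -7·(2, 1).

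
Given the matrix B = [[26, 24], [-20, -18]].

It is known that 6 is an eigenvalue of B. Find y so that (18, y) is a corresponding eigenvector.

We need (B - 6I)v = 0.
B - 6I = [[20, 24], [-20, -24]].
Row 1: (20)·18 + (24)·y = 0
Row 2: (-20)·18 + (-24)·y = 0
Solving gives y = -15.
Check: B·(18, -15) = (108, -90) = 6·(18, -15).

-15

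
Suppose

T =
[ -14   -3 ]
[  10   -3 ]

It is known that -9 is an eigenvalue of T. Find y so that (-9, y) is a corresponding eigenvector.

15

We need (T + 9I)v = 0.
T + 9I = [[-5, -3], [10, 6]].
Row 1: (-5)·-9 + (-3)·y = 0
Row 2: (10)·-9 + (6)·y = 0
Solving gives y = 15.
Check: T·(-9, 15) = (81, -135) = -9·(-9, 15).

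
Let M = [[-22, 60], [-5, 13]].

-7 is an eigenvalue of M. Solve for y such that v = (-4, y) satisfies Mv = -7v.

-1

We need (M + 7I)v = 0.
M + 7I = [[-15, 60], [-5, 20]].
Row 1: (-15)·-4 + (60)·y = 0
Row 2: (-5)·-4 + (20)·y = 0
Solving gives y = -1.
Check: M·(-4, -1) = (28, 7) = -7·(-4, -1).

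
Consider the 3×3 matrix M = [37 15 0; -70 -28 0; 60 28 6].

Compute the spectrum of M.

Set up det(lambda·I - M) = 0.
Expanding along the first row, p(lambda) = lambda^3 - 15·lambda^2 + 68·lambda - 84.
Try lambda = 6: p(6) = 0, so 6 is a root.
Factor out (lambda - 6): p(lambda) = (lambda - 6)·(lambda^2 - 9·lambda + 14).
The quadratic factors as (lambda - 2)·(lambda - 7).
Eigenvalues: 2, 6, 7.

2, 6, 7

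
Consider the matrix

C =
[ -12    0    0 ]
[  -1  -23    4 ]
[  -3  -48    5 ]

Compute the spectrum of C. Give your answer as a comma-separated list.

Compute the characteristic polynomial p(μ) = det(μI - C).
Expanding along the first row, p(μ) = μ^3 + 30μ^2 + 293μ + 924.
Try μ = -7: p(-7) = 0, so -7 is a root.
Factor out (μ + 7): p(μ) = (μ + 7)·(μ^2 + 23μ + 132).
The quadratic factors as (μ + 12)·(μ + 11).
Eigenvalues: -12, -11, -7.

-12, -11, -7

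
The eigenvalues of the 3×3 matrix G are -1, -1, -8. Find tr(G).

-10

trace(G) is the sum of the eigenvalues: (-1) + (-1) + (-8) = -10.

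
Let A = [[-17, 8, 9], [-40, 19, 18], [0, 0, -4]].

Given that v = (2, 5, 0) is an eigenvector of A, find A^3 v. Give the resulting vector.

First find the eigenvalue: Av = (6, 15, 0) = 3·(2, 5, 0), so λ = 3.
Then A^3 v = λ^3·v = 3^3·(2, 5, 0) = 27·(2, 5, 0) = (54, 135, 0).

(54, 135, 0)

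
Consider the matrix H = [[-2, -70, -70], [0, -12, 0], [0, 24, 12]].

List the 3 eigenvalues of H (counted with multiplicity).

-12, -2, 12

Set up det(tI - H) = 0.
Expanding the 3×3 determinant: p(t) = t^3 + 2t^2 - 144t - 288.
Try t = -2: p(-2) = 0, so -2 is a root.
Dividing by (t + 2) leaves t^2 - 144.
The quadratic factors as (t + 12)·(t - 12).
Eigenvalues: -12, -2, 12.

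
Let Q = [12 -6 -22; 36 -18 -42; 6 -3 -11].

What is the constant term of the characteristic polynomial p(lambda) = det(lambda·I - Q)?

p(0) = det(0·I − Q) = det(−Q) = (−1)^3·det(Q).
det(Q) = 0, so p(0) = 0.

0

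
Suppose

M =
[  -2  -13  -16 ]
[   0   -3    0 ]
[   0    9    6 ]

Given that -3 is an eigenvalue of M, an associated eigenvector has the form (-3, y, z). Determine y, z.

We need (M + 3I)v = 0.
M + 3I = [[1, -13, -16], [0, 0, 0], [0, 9, 9]].
Row 1: (1)·-3 + (-13)·y + (-16)·z = 0
Row 2: (0)·-3 + (0)·y + (0)·z = 0
Row 3: (0)·-3 + (9)·y + (9)·z = 0
Solving gives y = 1, z = -1.
Check: M·(-3, 1, -1) = (9, -3, 3) = -3·(-3, 1, -1).

1, -1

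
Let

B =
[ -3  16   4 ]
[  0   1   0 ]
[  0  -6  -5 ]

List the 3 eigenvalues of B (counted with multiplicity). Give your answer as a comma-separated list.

The characteristic polynomial is p(s) = det(sI - B).
Cofactor expansion gives p(s) = s^3 + 7s^2 + 7s - 15.
Since p(1) = 0, s = 1 is a root.
Factor out (s - 1): p(s) = (s - 1)·(s^2 + 8s + 15).
The quadratic factors as (s + 5)·(s + 3).
Eigenvalues: -5, -3, 1.

-5, -3, 1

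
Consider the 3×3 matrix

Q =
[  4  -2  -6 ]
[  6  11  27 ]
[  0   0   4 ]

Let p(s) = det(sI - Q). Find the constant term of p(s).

p(s) = s^3 - 19s^2 + 116s - 224.
The constant term is -224.

-224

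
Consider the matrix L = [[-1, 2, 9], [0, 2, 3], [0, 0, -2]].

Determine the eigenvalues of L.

L is upper triangular, so its eigenvalues are the diagonal entries.
Diagonal: -1, 2, -2.

-2, -1, 2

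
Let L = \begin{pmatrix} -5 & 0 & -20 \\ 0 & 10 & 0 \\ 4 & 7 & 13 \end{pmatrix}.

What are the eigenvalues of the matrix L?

3, 5, 10

Compute the characteristic polynomial p(μ) = det(μI - L).
Expanding the 3×3 determinant: p(μ) = μ^3 - 18μ^2 + 95μ - 150.
Rational-root test: μ = 5 gives p(5) = 0.
Dividing by (μ - 5) leaves μ^2 - 13μ + 30.
The quadratic factors as (μ - 3)·(μ - 10).
Eigenvalues: 3, 5, 10.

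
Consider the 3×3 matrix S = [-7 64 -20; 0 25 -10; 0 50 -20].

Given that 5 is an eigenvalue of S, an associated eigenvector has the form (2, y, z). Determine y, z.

1, 2

We need (S - 5I)v = 0.
S - 5I = [[-12, 64, -20], [0, 20, -10], [0, 50, -25]].
Row 1: (-12)·2 + (64)·y + (-20)·z = 0
Row 2: (0)·2 + (20)·y + (-10)·z = 0
Row 3: (0)·2 + (50)·y + (-25)·z = 0
Solving gives y = 1, z = 2.
Check: S·(2, 1, 2) = (10, 5, 10) = 5·(2, 1, 2).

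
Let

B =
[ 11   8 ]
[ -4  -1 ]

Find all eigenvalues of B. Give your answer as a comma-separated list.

det(B - λI) = (11 - λ)(-1 - λ) - (8)·(-4) = λ^2 - 10λ + 21.
This factors as (λ - 3)·(λ - 7) = 0.
Eigenvalues: 3, 7.

3, 7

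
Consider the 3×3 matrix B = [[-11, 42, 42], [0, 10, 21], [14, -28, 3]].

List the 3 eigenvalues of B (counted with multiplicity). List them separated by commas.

The characteristic polynomial is p(λ) = det(λI - B).
Cofactor expansion gives p(λ) = λ^3 - 2λ^2 - 113λ + 330.
Rational-root test: λ = 3 gives p(3) = 0.
Factor out (λ - 3): p(λ) = (λ - 3)·(λ^2 + λ - 110).
The quadratic factors as (λ + 11)·(λ - 10).
Eigenvalues: -11, 3, 10.

-11, 3, 10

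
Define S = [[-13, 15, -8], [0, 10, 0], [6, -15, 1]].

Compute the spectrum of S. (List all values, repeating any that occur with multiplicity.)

The characteristic polynomial is p(t) = det(tI - S).
Expanding the 3×3 determinant: p(t) = t^3 + 2t^2 - 85t - 350.
Try t = -7: p(-7) = 0, so -7 is a root.
Factor out (t + 7): p(t) = (t + 7)·(t^2 - 5t - 50).
The quadratic factors as (t + 5)·(t - 10).
Eigenvalues: -7, -5, 10.

-7, -5, 10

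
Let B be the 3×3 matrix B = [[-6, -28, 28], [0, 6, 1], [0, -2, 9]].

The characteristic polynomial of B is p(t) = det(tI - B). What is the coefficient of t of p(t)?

-34

p(t) = t^3 - 9t^2 - 34t + 336.
The coefficient of t is -34.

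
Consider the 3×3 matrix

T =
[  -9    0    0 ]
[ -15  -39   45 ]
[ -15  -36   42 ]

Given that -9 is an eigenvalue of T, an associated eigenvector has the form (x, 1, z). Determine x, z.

We need (T + 9I)v = 0.
T + 9I = [[0, 0, 0], [-15, -30, 45], [-15, -36, 51]].
Row 1: (0)·x + (0)·1 + (0)·z = 0
Row 2: (-15)·x + (-30)·1 + (45)·z = 0
Row 3: (-15)·x + (-36)·1 + (51)·z = 0
Solving gives x = 1, z = 1.
Check: T·(1, 1, 1) = (-9, -9, -9) = -9·(1, 1, 1).

1, 1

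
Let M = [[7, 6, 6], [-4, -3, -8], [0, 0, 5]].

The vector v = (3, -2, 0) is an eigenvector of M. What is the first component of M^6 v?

First find the eigenvalue: Mv = (9, -6, 0) = 3·(3, -2, 0), so λ = 3.
Then M^6 v = λ^6·v = 3^6·(3, -2, 0) = 729·(3, -2, 0) = (2187, -1458, 0).

2187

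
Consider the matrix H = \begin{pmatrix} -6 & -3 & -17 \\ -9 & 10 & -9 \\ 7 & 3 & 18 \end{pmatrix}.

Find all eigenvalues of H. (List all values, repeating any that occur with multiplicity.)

1, 10, 11

Compute the characteristic polynomial p(lambda) = det(lambda·I - H).
Expanding along the first row, p(lambda) = lambda^3 - 22·lambda^2 + 131·lambda - 110.
Since p(1) = 0, lambda = 1 is a root.
Dividing by (lambda - 1) leaves lambda^2 - 21·lambda + 110.
The quadratic factors as (lambda - 10)·(lambda - 11).
Eigenvalues: 1, 10, 11.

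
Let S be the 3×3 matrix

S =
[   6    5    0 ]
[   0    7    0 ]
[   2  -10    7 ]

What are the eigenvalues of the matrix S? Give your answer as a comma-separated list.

6, 7, 7

Set up det(λI - S) = 0.
Cofactor expansion gives p(λ) = λ^3 - 20λ^2 + 133λ - 294.
Try λ = 6: p(6) = 0, so 6 is a root.
Dividing by (λ - 6) leaves λ^2 - 14λ + 49.
The quadratic factor is (λ - 7)^2.
Eigenvalues: 6, 7, 7.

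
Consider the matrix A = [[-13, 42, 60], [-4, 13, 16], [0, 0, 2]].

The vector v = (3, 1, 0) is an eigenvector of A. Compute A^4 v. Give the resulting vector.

First find the eigenvalue: Av = (3, 1, 0) = 1·(3, 1, 0), so λ = 1.
Then A^4 v = λ^4·v = 1^4·(3, 1, 0) = 1·(3, 1, 0) = (3, 1, 0).

(3, 1, 0)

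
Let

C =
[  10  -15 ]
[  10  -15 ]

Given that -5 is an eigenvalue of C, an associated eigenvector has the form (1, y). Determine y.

1

We need (C + 5I)v = 0.
C + 5I = [[15, -15], [10, -10]].
Row 1: (15)·1 + (-15)·y = 0
Row 2: (10)·1 + (-10)·y = 0
Solving gives y = 1.
Check: C·(1, 1) = (-5, -5) = -5·(1, 1).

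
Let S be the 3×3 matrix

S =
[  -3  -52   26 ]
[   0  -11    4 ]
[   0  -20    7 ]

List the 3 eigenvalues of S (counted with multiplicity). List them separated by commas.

-3, -3, -1

Set up det(λI - S) = 0.
Expanding the 3×3 determinant: p(λ) = λ^3 + 7λ^2 + 15λ + 9.
Since p(-3) = 0, λ = -3 is a root.
Factor out (λ + 3): p(λ) = (λ + 3)·(λ^2 + 4λ + 3).
The quadratic factors as (λ + 3)·(λ + 1).
Eigenvalues: -3, -3, -1.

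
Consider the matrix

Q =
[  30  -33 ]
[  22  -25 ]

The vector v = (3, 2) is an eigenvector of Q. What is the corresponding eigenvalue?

8

Compute Qv: Q·(3, 2) = (24, 16).
Since Qv = λv, compare component 1: 24 = λ·3, so λ = 8.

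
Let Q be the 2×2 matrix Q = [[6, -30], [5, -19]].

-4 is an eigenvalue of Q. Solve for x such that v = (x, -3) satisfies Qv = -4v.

-9

We need (Q + 4I)v = 0.
Q + 4I = [[10, -30], [5, -15]].
Row 1: (10)·x + (-30)·-3 = 0
Row 2: (5)·x + (-15)·-3 = 0
Solving gives x = -9.
Check: Q·(-9, -3) = (36, 12) = -4·(-9, -3).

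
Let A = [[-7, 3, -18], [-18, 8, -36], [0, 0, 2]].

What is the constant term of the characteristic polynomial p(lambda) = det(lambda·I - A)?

4

p(0) = det(0·I − A) = det(−A) = (−1)^3·det(A).
det(A) = -4, so p(0) = 4.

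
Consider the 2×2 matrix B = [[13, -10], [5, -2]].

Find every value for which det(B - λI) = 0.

det(B - tI) = (13 - t)(-2 - t) - (-10)·(5) = t^2 - 11t + 24.
This factors as (t - 3)·(t - 8) = 0.
Eigenvalues: 3, 8.

3, 8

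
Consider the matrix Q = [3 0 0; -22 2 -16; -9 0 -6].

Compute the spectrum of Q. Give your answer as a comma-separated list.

Compute the characteristic polynomial p(lambda) = det(lambda·I - Q).
Cofactor expansion gives p(lambda) = lambda^3 + lambda^2 - 24·lambda + 36.
Try lambda = 2: p(2) = 0, so 2 is a root.
Dividing by (lambda - 2) leaves lambda^2 + 3·lambda - 18.
The quadratic factors as (lambda + 6)·(lambda - 3).
Eigenvalues: -6, 2, 3.

-6, 2, 3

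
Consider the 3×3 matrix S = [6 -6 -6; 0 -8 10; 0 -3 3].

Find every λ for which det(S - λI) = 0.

Compute the characteristic polynomial p(λ) = det(λI - S).
Expanding the 3×3 determinant: p(λ) = λ^3 - λ^2 - 24λ - 36.
Rational-root test: λ = 6 gives p(6) = 0.
Factor out (λ - 6): p(λ) = (λ - 6)·(λ^2 + 5λ + 6).
The quadratic factors as (λ + 3)·(λ + 2).
Eigenvalues: -3, -2, 6.

-3, -2, 6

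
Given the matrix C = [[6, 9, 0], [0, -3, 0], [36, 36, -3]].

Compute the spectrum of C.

-3, -3, 6

Set up det(rI - C) = 0.
Expanding along the first row, p(r) = r^3 - 27r - 54.
Try r = 6: p(6) = 0, so 6 is a root.
Factor out (r - 6): p(r) = (r - 6)·(r^2 + 6r + 9).
The quadratic factor is (r + 3)^2.
Eigenvalues: -3, -3, 6.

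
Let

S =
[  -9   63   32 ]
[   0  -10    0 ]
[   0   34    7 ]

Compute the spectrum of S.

-10, -9, 7

The characteristic polynomial is p(t) = det(tI - S).
Expanding the 3×3 determinant: p(t) = t^3 + 12t^2 - 43t - 630.
Try t = 7: p(7) = 0, so 7 is a root.
Dividing by (t - 7) leaves t^2 + 19t + 90.
The quadratic factors as (t + 10)·(t + 9).
Eigenvalues: -10, -9, 7.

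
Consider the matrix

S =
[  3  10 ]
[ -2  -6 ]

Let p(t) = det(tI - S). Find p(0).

2

p(0) = det(0·I − S) = det(−S) = (−1)^2·det(S).
det(S) = 2, so p(0) = 2.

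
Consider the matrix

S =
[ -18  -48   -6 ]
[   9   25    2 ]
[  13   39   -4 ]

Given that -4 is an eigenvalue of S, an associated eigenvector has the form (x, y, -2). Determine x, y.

We need (S + 4I)v = 0.
S + 4I = [[-14, -48, -6], [9, 29, 2], [13, 39, 0]].
Row 1: (-14)·x + (-48)·y + (-6)·-2 = 0
Row 2: (9)·x + (29)·y + (2)·-2 = 0
Row 3: (13)·x + (39)·y + (0)·-2 = 0
Solving gives x = -6, y = 2.
Check: S·(-6, 2, -2) = (24, -8, 8) = -4·(-6, 2, -2).

-6, 2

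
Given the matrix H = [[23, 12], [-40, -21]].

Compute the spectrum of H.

-1, 3

det(H - λI) = (23 - λ)(-21 - λ) - (12)·(-40) = λ^2 - 2λ - 3.
This factors as (λ + 1)·(λ - 3) = 0.
Eigenvalues: -1, 3.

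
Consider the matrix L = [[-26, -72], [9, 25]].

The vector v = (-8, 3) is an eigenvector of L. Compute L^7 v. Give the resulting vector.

(-8, 3)

First find the eigenvalue: Lv = (-8, 3) = 1·(-8, 3), so λ = 1.
Then L^7 v = λ^7·v = 1^7·(-8, 3) = 1·(-8, 3) = (-8, 3).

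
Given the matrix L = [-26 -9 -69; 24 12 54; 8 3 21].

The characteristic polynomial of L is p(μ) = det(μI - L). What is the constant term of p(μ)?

p(μ) = μ^3 - 7μ^2 + 36.
The constant term is 36.

36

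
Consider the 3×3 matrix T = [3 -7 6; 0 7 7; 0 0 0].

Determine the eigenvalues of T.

T is upper triangular, so its eigenvalues are the diagonal entries.
Diagonal: 3, 7, 0.

0, 3, 7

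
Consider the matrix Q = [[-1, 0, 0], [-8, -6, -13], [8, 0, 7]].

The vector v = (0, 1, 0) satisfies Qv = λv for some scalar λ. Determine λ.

Compute Qv: Q·(0, 1, 0) = (0, -6, 0).
Since Qv = λv, compare component 2: -6 = λ·1, so λ = -6.

-6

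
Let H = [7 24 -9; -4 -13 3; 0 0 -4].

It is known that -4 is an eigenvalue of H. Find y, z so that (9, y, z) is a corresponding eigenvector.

We need (H + 4I)v = 0.
H + 4I = [[11, 24, -9], [-4, -9, 3], [0, 0, 0]].
Row 1: (11)·9 + (24)·y + (-9)·z = 0
Row 2: (-4)·9 + (-9)·y + (3)·z = 0
Row 3: (0)·9 + (0)·y + (0)·z = 0
Solving gives y = -3, z = 3.
Check: H·(9, -3, 3) = (-36, 12, -12) = -4·(9, -3, 3).

-3, 3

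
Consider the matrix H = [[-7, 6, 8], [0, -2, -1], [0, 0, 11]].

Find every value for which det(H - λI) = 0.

-7, -2, 11

H is upper triangular, so its eigenvalues are the diagonal entries.
Diagonal: -7, -2, 11.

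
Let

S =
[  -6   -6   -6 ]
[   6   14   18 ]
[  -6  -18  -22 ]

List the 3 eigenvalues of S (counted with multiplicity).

-6, -4, -4

The characteristic polynomial is p(λ) = det(λI - S).
Cofactor expansion gives p(λ) = λ^3 + 14λ^2 + 64λ + 96.
Try λ = -4: p(-4) = 0, so -4 is a root.
Factor out (λ + 4): p(λ) = (λ + 4)·(λ^2 + 10λ + 24).
The quadratic factors as (λ + 6)·(λ + 4).
Eigenvalues: -6, -4, -4.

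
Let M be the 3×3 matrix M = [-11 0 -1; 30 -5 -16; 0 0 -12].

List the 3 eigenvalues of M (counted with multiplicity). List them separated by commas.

Set up det(λI - M) = 0.
Cofactor expansion gives p(λ) = λ^3 + 28λ^2 + 247λ + 660.
Rational-root test: λ = -5 gives p(-5) = 0.
Dividing by (λ + 5) leaves λ^2 + 23λ + 132.
The quadratic factors as (λ + 12)·(λ + 11).
Eigenvalues: -12, -11, -5.

-12, -11, -5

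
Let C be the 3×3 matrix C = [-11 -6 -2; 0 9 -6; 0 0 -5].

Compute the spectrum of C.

-11, -5, 9

C is upper triangular, so its eigenvalues are the diagonal entries.
Diagonal: -11, 9, -5.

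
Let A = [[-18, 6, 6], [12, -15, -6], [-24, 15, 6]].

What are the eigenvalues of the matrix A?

-12, -9, -6

The characteristic polynomial is p(s) = det(sI - A).
Expanding the 3×3 determinant: p(s) = s^3 + 27s^2 + 234s + 648.
Since p(-9) = 0, s = -9 is a root.
Dividing by (s + 9) leaves s^2 + 18s + 72.
The quadratic factors as (s + 12)·(s + 6).
Eigenvalues: -12, -9, -6.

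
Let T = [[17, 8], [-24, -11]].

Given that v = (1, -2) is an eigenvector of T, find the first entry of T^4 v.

First find the eigenvalue: Tv = (1, -2) = 1·(1, -2), so λ = 1.
Then T^4 v = λ^4·v = 1^4·(1, -2) = 1·(1, -2) = (1, -2).

1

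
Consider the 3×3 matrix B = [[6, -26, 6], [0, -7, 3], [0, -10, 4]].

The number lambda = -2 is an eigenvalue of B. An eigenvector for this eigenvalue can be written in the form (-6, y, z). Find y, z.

-3, -5

We need (B + 2I)v = 0.
B + 2I = [[8, -26, 6], [0, -5, 3], [0, -10, 6]].
Row 1: (8)·-6 + (-26)·y + (6)·z = 0
Row 2: (0)·-6 + (-5)·y + (3)·z = 0
Row 3: (0)·-6 + (-10)·y + (6)·z = 0
Solving gives y = -3, z = -5.
Check: B·(-6, -3, -5) = (12, 6, 10) = -2·(-6, -3, -5).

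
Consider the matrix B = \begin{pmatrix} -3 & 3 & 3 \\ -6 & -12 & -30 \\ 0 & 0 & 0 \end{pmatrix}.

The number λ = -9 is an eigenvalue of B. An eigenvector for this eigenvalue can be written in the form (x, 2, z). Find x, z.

We need (B + 9I)v = 0.
B + 9I = [[6, 3, 3], [-6, -3, -30], [0, 0, 9]].
Row 1: (6)·x + (3)·2 + (3)·z = 0
Row 2: (-6)·x + (-3)·2 + (-30)·z = 0
Row 3: (0)·x + (0)·2 + (9)·z = 0
Solving gives x = -1, z = 0.
Check: B·(-1, 2, 0) = (9, -18, 0) = -9·(-1, 2, 0).

-1, 0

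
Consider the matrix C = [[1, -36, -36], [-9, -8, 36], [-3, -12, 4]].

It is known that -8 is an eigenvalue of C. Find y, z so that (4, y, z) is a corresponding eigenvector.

0, 1

We need (C + 8I)v = 0.
C + 8I = [[9, -36, -36], [-9, 0, 36], [-3, -12, 12]].
Row 1: (9)·4 + (-36)·y + (-36)·z = 0
Row 2: (-9)·4 + (0)·y + (36)·z = 0
Row 3: (-3)·4 + (-12)·y + (12)·z = 0
Solving gives y = 0, z = 1.
Check: C·(4, 0, 1) = (-32, 0, -8) = -8·(4, 0, 1).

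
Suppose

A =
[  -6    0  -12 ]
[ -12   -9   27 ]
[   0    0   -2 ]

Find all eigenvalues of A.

-9, -6, -2

Set up det(lambda·I - A) = 0.
Expanding the 3×3 determinant: p(lambda) = lambda^3 + 17·lambda^2 + 84·lambda + 108.
Rational-root test: lambda = -9 gives p(-9) = 0.
Factor out (lambda + 9): p(lambda) = (lambda + 9)·(lambda^2 + 8·lambda + 12).
The quadratic factors as (lambda + 6)·(lambda + 2).
Eigenvalues: -9, -6, -2.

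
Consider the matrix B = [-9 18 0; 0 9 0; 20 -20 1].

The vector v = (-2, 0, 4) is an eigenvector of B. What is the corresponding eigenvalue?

Compute Bv: B·(-2, 0, 4) = (18, 0, -36).
Since Bv = λv, compare component 1: 18 = λ·-2, so λ = -9.

-9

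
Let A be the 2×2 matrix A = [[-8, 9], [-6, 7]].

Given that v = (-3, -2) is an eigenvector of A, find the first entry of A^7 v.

First find the eigenvalue: Av = (6, 4) = -2·(-3, -2), so λ = -2.
Then A^7 v = λ^7·v = (-2)^7·(-3, -2) = -128·(-3, -2) = (384, 256).

384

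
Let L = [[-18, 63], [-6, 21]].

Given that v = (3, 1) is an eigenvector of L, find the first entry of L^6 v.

2187

First find the eigenvalue: Lv = (9, 3) = 3·(3, 1), so λ = 3.
Then L^6 v = λ^6·v = 3^6·(3, 1) = 729·(3, 1) = (2187, 729).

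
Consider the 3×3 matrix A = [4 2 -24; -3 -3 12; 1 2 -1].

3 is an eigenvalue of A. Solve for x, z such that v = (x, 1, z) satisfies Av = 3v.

We need (A - 3I)v = 0.
A - 3I = [[1, 2, -24], [-3, -6, 12], [1, 2, -4]].
Row 1: (1)·x + (2)·1 + (-24)·z = 0
Row 2: (-3)·x + (-6)·1 + (12)·z = 0
Row 3: (1)·x + (2)·1 + (-4)·z = 0
Solving gives x = -2, z = 0.
Check: A·(-2, 1, 0) = (-6, 3, 0) = 3·(-2, 1, 0).

-2, 0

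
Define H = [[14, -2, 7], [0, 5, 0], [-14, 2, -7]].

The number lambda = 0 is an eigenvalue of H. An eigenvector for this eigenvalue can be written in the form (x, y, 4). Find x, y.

-2, 0

We need (H)v = 0.
H = [[14, -2, 7], [0, 5, 0], [-14, 2, -7]].
Row 1: (14)·x + (-2)·y + (7)·4 = 0
Row 2: (0)·x + (5)·y + (0)·4 = 0
Row 3: (-14)·x + (2)·y + (-7)·4 = 0
Solving gives x = -2, y = 0.
Check: H·(-2, 0, 4) = (0, 0, 0) = 0·(-2, 0, 4).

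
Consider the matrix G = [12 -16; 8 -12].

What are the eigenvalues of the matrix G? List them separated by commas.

-4, 4

det(G - lambda·I) = (12 - lambda)(-12 - lambda) - (-16)·(8) = lambda^2 - 16.
This factors as (lambda + 4)·(lambda - 4) = 0.
Eigenvalues: -4, 4.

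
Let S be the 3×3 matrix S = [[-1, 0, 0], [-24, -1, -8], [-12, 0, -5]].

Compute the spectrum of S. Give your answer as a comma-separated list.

-5, -1, -1

The characteristic polynomial is p(μ) = det(μI - S).
Expanding along the first row, p(μ) = μ^3 + 7μ^2 + 11μ + 5.
Since p(-5) = 0, μ = -5 is a root.
Dividing by (μ + 5) leaves μ^2 + 2μ + 1.
The quadratic factor is (μ + 1)^2.
Eigenvalues: -5, -1, -1.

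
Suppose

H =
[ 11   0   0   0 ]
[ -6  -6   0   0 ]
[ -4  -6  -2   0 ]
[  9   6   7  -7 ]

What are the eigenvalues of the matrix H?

-7, -6, -2, 11

H is lower triangular, so its eigenvalues are the diagonal entries.
Diagonal: 11, -6, -2, -7.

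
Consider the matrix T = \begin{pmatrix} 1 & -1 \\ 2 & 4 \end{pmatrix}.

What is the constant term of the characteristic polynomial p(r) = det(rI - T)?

p(0) = det(0·I − T) = det(−T) = (−1)^2·det(T).
det(T) = 6, so p(0) = 6.

6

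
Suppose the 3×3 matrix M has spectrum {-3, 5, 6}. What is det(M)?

det(M) is the product of the eigenvalues: (-3) · (5) · (6) = -90.

-90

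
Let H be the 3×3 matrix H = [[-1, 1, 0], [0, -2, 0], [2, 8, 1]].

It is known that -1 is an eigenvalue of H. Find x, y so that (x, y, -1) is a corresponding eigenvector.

1, 0

We need (H + 1I)v = 0.
H + 1I = [[0, 1, 0], [0, -1, 0], [2, 8, 2]].
Row 1: (0)·x + (1)·y + (0)·-1 = 0
Row 2: (0)·x + (-1)·y + (0)·-1 = 0
Row 3: (2)·x + (8)·y + (2)·-1 = 0
Solving gives x = 1, y = 0.
Check: H·(1, 0, -1) = (-1, 0, 1) = -1·(1, 0, -1).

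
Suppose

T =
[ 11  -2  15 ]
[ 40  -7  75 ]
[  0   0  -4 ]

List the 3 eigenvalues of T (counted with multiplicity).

-4, 1, 3

The characteristic polynomial is p(lambda) = det(lambda·I - T).
Cofactor expansion gives p(lambda) = lambda^3 - 13·lambda + 12.
Since p(3) = 0, lambda = 3 is a root.
Dividing by (lambda - 3) leaves lambda^2 + 3·lambda - 4.
The quadratic factors as (lambda + 4)·(lambda - 1).
Eigenvalues: -4, 1, 3.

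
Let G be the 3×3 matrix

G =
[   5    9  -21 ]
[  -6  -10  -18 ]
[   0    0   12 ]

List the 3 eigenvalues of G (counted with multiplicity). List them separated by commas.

Compute the characteristic polynomial p(μ) = det(μI - G).
Expanding the 3×3 determinant: p(μ) = μ^3 - 7μ^2 - 56μ - 48.
Rational-root test: μ = 12 gives p(12) = 0.
Factor out (μ - 12): p(μ) = (μ - 12)·(μ^2 + 5μ + 4).
The quadratic factors as (μ + 4)·(μ + 1).
Eigenvalues: -4, -1, 12.

-4, -1, 12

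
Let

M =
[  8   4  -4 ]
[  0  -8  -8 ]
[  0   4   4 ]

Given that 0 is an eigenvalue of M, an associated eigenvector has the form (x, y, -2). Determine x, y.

-2, 2

We need (M)v = 0.
M = [[8, 4, -4], [0, -8, -8], [0, 4, 4]].
Row 1: (8)·x + (4)·y + (-4)·-2 = 0
Row 2: (0)·x + (-8)·y + (-8)·-2 = 0
Row 3: (0)·x + (4)·y + (4)·-2 = 0
Solving gives x = -2, y = 2.
Check: M·(-2, 2, -2) = (0, 0, 0) = 0·(-2, 2, -2).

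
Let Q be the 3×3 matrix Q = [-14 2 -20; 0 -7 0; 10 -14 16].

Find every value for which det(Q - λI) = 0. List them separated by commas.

-7, -4, 6

The characteristic polynomial is p(t) = det(tI - Q).
Expanding the 3×3 determinant: p(t) = t^3 + 5t^2 - 38t - 168.
Try t = -4: p(-4) = 0, so -4 is a root.
Factor out (t + 4): p(t) = (t + 4)·(t^2 + t - 42).
The quadratic factors as (t + 7)·(t - 6).
Eigenvalues: -7, -4, 6.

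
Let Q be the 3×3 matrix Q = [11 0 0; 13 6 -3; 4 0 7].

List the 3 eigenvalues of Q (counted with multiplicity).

Compute the characteristic polynomial p(λ) = det(λI - Q).
Cofactor expansion gives p(λ) = λ^3 - 24λ^2 + 185λ - 462.
Try λ = 7: p(7) = 0, so 7 is a root.
Dividing by (λ - 7) leaves λ^2 - 17λ + 66.
The quadratic factors as (λ - 6)·(λ - 11).
Eigenvalues: 6, 7, 11.

6, 7, 11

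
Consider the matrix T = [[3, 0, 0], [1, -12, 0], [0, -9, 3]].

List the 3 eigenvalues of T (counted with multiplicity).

-12, 3, 3

T is lower triangular, so its eigenvalues are the diagonal entries.
Diagonal: 3, -12, 3.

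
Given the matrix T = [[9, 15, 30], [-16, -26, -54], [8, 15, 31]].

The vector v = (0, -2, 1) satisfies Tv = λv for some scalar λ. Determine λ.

Compute Tv: T·(0, -2, 1) = (0, -2, 1).
Since Tv = λv, compare component 2: -2 = λ·-2, so λ = 1.

1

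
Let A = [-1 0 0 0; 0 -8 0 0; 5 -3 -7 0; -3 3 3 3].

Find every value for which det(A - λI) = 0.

A is lower triangular, so its eigenvalues are the diagonal entries.
Diagonal: -1, -8, -7, 3.

-8, -7, -1, 3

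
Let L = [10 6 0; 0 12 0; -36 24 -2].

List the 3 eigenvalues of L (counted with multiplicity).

Compute the characteristic polynomial p(r) = det(rI - L).
Expanding the 3×3 determinant: p(r) = r^3 - 20r^2 + 76r + 240.
Try r = 12: p(12) = 0, so 12 is a root.
Factor out (r - 12): p(r) = (r - 12)·(r^2 - 8r - 20).
The quadratic factors as (r + 2)·(r - 10).
Eigenvalues: -2, 10, 12.

-2, 10, 12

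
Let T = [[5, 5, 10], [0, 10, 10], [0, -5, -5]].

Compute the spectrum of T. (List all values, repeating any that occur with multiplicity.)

Compute the characteristic polynomial p(t) = det(tI - T).
Cofactor expansion gives p(t) = t^3 - 10t^2 + 25t.
Rational-root test: t = 5 gives p(5) = 0.
Dividing by (t - 5) leaves t^2 - 5t.
The quadratic factors as t·(t - 5).
Eigenvalues: 0, 5, 5.

0, 5, 5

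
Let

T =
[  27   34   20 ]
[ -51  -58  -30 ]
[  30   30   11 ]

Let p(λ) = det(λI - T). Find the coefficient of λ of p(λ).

p(λ) = λ^3 + 20λ^2 + 127λ + 252.
The coefficient of λ is 127.

127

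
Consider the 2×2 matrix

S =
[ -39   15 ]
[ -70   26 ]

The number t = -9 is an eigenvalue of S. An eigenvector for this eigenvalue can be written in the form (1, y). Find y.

2

We need (S + 9I)v = 0.
S + 9I = [[-30, 15], [-70, 35]].
Row 1: (-30)·1 + (15)·y = 0
Row 2: (-70)·1 + (35)·y = 0
Solving gives y = 2.
Check: S·(1, 2) = (-9, -18) = -9·(1, 2).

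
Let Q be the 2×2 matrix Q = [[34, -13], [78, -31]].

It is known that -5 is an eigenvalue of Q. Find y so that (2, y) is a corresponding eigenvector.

We need (Q + 5I)v = 0.
Q + 5I = [[39, -13], [78, -26]].
Row 1: (39)·2 + (-13)·y = 0
Row 2: (78)·2 + (-26)·y = 0
Solving gives y = 6.
Check: Q·(2, 6) = (-10, -30) = -5·(2, 6).

6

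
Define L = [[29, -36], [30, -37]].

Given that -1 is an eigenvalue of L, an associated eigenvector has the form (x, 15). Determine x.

We need (L + 1I)v = 0.
L + 1I = [[30, -36], [30, -36]].
Row 1: (30)·x + (-36)·15 = 0
Row 2: (30)·x + (-36)·15 = 0
Solving gives x = 18.
Check: L·(18, 15) = (-18, -15) = -1·(18, 15).

18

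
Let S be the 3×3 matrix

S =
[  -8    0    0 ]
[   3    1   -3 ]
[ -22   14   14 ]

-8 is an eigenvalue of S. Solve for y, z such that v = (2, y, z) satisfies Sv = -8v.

We need (S + 8I)v = 0.
S + 8I = [[0, 0, 0], [3, 9, -3], [-22, 14, 22]].
Row 1: (0)·2 + (0)·y + (0)·z = 0
Row 2: (3)·2 + (9)·y + (-3)·z = 0
Row 3: (-22)·2 + (14)·y + (22)·z = 0
Solving gives y = 0, z = 2.
Check: S·(2, 0, 2) = (-16, 0, -16) = -8·(2, 0, 2).

0, 2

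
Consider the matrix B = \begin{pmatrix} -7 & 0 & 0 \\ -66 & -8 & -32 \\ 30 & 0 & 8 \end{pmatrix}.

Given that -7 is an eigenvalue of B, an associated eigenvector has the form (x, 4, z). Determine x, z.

We need (B + 7I)v = 0.
B + 7I = [[0, 0, 0], [-66, -1, -32], [30, 0, 15]].
Row 1: (0)·x + (0)·4 + (0)·z = 0
Row 2: (-66)·x + (-1)·4 + (-32)·z = 0
Row 3: (30)·x + (0)·4 + (15)·z = 0
Solving gives x = -2, z = 4.
Check: B·(-2, 4, 4) = (14, -28, -28) = -7·(-2, 4, 4).

-2, 4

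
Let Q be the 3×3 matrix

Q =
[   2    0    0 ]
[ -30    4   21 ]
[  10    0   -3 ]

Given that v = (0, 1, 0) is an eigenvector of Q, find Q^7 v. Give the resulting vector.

(0, 16384, 0)

First find the eigenvalue: Qv = (0, 4, 0) = 4·(0, 1, 0), so λ = 4.
Then Q^7 v = λ^7·v = 4^7·(0, 1, 0) = 16384·(0, 1, 0) = (0, 16384, 0).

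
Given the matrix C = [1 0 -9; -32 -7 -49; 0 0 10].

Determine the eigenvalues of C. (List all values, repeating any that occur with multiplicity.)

-7, 1, 10

Set up det(λI - C) = 0.
Cofactor expansion gives p(λ) = λ^3 - 4λ^2 - 67λ + 70.
Rational-root test: λ = -7 gives p(-7) = 0.
Factor out (λ + 7): p(λ) = (λ + 7)·(λ^2 - 11λ + 10).
The quadratic factors as (λ - 1)·(λ - 10).
Eigenvalues: -7, 1, 10.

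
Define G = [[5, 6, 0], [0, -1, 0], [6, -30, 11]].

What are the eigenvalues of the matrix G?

-1, 5, 11

Compute the characteristic polynomial p(s) = det(sI - G).
Expanding along the first row, p(s) = s^3 - 15s^2 + 39s + 55.
Rational-root test: s = 5 gives p(5) = 0.
Dividing by (s - 5) leaves s^2 - 10s - 11.
The quadratic factors as (s + 1)·(s - 11).
Eigenvalues: -1, 5, 11.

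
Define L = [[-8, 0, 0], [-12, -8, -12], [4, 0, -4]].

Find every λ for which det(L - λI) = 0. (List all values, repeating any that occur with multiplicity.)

Compute the characteristic polynomial p(λ) = det(λI - L).
Cofactor expansion gives p(λ) = λ^3 + 20λ^2 + 128λ + 256.
Rational-root test: λ = -4 gives p(-4) = 0.
Dividing by (λ + 4) leaves λ^2 + 16λ + 64.
The quadratic factor is (λ + 8)^2.
Eigenvalues: -8, -8, -4.

-8, -8, -4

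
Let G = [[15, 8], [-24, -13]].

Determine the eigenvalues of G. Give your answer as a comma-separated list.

-1, 3

det(G - lambda·I) = (15 - lambda)(-13 - lambda) - (8)·(-24) = lambda^2 - 2·lambda - 3.
This factors as (lambda + 1)·(lambda - 3) = 0.
Eigenvalues: -1, 3.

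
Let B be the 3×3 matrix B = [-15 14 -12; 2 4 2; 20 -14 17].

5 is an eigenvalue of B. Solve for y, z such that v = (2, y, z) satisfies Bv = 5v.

2, -1

We need (B - 5I)v = 0.
B - 5I = [[-20, 14, -12], [2, -1, 2], [20, -14, 12]].
Row 1: (-20)·2 + (14)·y + (-12)·z = 0
Row 2: (2)·2 + (-1)·y + (2)·z = 0
Row 3: (20)·2 + (-14)·y + (12)·z = 0
Solving gives y = 2, z = -1.
Check: B·(2, 2, -1) = (10, 10, -5) = 5·(2, 2, -1).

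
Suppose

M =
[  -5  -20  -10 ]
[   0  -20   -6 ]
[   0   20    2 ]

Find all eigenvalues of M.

Set up det(rI - M) = 0.
Expanding the 3×3 determinant: p(r) = r^3 + 23r^2 + 170r + 400.
Since p(-5) = 0, r = -5 is a root.
Factor out (r + 5): p(r) = (r + 5)·(r^2 + 18r + 80).
The quadratic factors as (r + 10)·(r + 8).
Eigenvalues: -10, -8, -5.

-10, -8, -5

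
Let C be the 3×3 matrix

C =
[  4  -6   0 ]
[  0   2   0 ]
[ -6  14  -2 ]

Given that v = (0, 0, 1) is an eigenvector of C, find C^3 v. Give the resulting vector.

First find the eigenvalue: Cv = (0, 0, -2) = -2·(0, 0, 1), so λ = -2.
Then C^3 v = λ^3·v = (-2)^3·(0, 0, 1) = -8·(0, 0, 1) = (0, 0, -8).

(0, 0, -8)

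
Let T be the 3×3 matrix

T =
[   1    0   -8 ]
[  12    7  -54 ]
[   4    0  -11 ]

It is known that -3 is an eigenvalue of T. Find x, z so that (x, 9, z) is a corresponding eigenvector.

We need (T + 3I)v = 0.
T + 3I = [[4, 0, -8], [12, 10, -54], [4, 0, -8]].
Row 1: (4)·x + (0)·9 + (-8)·z = 0
Row 2: (12)·x + (10)·9 + (-54)·z = 0
Row 3: (4)·x + (0)·9 + (-8)·z = 0
Solving gives x = 6, z = 3.
Check: T·(6, 9, 3) = (-18, -27, -9) = -3·(6, 9, 3).

6, 3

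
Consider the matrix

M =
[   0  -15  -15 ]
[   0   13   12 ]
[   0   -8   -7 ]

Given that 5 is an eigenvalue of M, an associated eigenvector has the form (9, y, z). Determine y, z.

-9, 6

We need (M - 5I)v = 0.
M - 5I = [[-5, -15, -15], [0, 8, 12], [0, -8, -12]].
Row 1: (-5)·9 + (-15)·y + (-15)·z = 0
Row 2: (0)·9 + (8)·y + (12)·z = 0
Row 3: (0)·9 + (-8)·y + (-12)·z = 0
Solving gives y = -9, z = 6.
Check: M·(9, -9, 6) = (45, -45, 30) = 5·(9, -9, 6).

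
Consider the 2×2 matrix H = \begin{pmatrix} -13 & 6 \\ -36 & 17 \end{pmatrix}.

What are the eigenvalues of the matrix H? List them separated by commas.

det(H - sI) = (-13 - s)(17 - s) - (6)·(-36) = s^2 - 4s - 5.
This factors as (s + 1)·(s - 5) = 0.
Eigenvalues: -1, 5.

-1, 5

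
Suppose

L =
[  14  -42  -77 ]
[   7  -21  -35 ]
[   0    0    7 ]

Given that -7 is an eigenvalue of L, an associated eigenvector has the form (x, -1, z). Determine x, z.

-2, 0

We need (L + 7I)v = 0.
L + 7I = [[21, -42, -77], [7, -14, -35], [0, 0, 14]].
Row 1: (21)·x + (-42)·-1 + (-77)·z = 0
Row 2: (7)·x + (-14)·-1 + (-35)·z = 0
Row 3: (0)·x + (0)·-1 + (14)·z = 0
Solving gives x = -2, z = 0.
Check: L·(-2, -1, 0) = (14, 7, 0) = -7·(-2, -1, 0).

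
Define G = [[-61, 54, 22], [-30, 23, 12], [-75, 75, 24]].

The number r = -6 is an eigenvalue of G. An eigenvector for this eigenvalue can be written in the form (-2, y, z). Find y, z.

0, -5

We need (G + 6I)v = 0.
G + 6I = [[-55, 54, 22], [-30, 29, 12], [-75, 75, 30]].
Row 1: (-55)·-2 + (54)·y + (22)·z = 0
Row 2: (-30)·-2 + (29)·y + (12)·z = 0
Row 3: (-75)·-2 + (75)·y + (30)·z = 0
Solving gives y = 0, z = -5.
Check: G·(-2, 0, -5) = (12, 0, 30) = -6·(-2, 0, -5).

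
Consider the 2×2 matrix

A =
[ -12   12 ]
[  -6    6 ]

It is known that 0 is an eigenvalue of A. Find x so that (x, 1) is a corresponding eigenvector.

1

We need (A)v = 0.
A = [[-12, 12], [-6, 6]].
Row 1: (-12)·x + (12)·1 = 0
Row 2: (-6)·x + (6)·1 = 0
Solving gives x = 1.
Check: A·(1, 1) = (0, 0) = 0·(1, 1).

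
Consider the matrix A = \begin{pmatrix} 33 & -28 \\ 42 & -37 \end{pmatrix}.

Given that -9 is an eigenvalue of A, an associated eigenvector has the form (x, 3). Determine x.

We need (A + 9I)v = 0.
A + 9I = [[42, -28], [42, -28]].
Row 1: (42)·x + (-28)·3 = 0
Row 2: (42)·x + (-28)·3 = 0
Solving gives x = 2.
Check: A·(2, 3) = (-18, -27) = -9·(2, 3).

2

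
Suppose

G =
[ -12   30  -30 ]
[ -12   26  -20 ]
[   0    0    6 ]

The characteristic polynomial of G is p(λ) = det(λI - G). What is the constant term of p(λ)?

p(λ) = λ^3 - 20λ^2 + 132λ - 288.
The constant term is -288.

-288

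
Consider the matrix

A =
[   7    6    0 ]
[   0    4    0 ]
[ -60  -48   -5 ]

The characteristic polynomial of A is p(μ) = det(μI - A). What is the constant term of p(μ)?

p(μ) = μ^3 - 6μ^2 - 27μ + 140.
The constant term is 140.

140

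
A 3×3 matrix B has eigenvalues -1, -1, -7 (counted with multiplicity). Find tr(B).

trace(B) is the sum of the eigenvalues: (-1) + (-1) + (-7) = -9.

-9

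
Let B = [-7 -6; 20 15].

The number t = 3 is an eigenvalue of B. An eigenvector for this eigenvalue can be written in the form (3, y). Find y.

We need (B - 3I)v = 0.
B - 3I = [[-10, -6], [20, 12]].
Row 1: (-10)·3 + (-6)·y = 0
Row 2: (20)·3 + (12)·y = 0
Solving gives y = -5.
Check: B·(3, -5) = (9, -15) = 3·(3, -5).

-5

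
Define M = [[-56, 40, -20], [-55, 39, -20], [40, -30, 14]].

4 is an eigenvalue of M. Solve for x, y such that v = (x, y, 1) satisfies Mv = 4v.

-1, -1

We need (M - 4I)v = 0.
M - 4I = [[-60, 40, -20], [-55, 35, -20], [40, -30, 10]].
Row 1: (-60)·x + (40)·y + (-20)·1 = 0
Row 2: (-55)·x + (35)·y + (-20)·1 = 0
Row 3: (40)·x + (-30)·y + (10)·1 = 0
Solving gives x = -1, y = -1.
Check: M·(-1, -1, 1) = (-4, -4, 4) = 4·(-1, -1, 1).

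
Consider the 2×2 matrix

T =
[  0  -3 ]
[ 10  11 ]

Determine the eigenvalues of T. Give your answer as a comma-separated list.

det(T - μI) = (0 - μ)(11 - μ) - (-3)·(10) = μ^2 - 11μ + 30.
This factors as (μ - 5)·(μ - 6) = 0.
Eigenvalues: 5, 6.

5, 6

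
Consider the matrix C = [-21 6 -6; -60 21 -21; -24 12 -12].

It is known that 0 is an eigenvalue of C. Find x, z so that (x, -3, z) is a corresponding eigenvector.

We need (C)v = 0.
C = [[-21, 6, -6], [-60, 21, -21], [-24, 12, -12]].
Row 1: (-21)·x + (6)·-3 + (-6)·z = 0
Row 2: (-60)·x + (21)·-3 + (-21)·z = 0
Row 3: (-24)·x + (12)·-3 + (-12)·z = 0
Solving gives x = 0, z = -3.
Check: C·(0, -3, -3) = (0, 0, 0) = 0·(0, -3, -3).

0, -3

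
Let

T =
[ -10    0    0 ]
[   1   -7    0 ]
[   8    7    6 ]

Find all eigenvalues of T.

T is lower triangular, so its eigenvalues are the diagonal entries.
Diagonal: -10, -7, 6.

-10, -7, 6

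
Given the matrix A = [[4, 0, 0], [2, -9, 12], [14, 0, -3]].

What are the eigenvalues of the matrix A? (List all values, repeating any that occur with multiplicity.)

The characteristic polynomial is p(r) = det(rI - A).
Expanding the 3×3 determinant: p(r) = r^3 + 8r^2 - 21r - 108.
Since p(4) = 0, r = 4 is a root.
Dividing by (r - 4) leaves r^2 + 12r + 27.
The quadratic factors as (r + 9)·(r + 3).
Eigenvalues: -9, -3, 4.

-9, -3, 4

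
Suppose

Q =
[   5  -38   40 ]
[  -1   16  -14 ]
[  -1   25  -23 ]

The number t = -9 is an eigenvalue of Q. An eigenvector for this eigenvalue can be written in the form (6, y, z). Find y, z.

-2, -4

We need (Q + 9I)v = 0.
Q + 9I = [[14, -38, 40], [-1, 25, -14], [-1, 25, -14]].
Row 1: (14)·6 + (-38)·y + (40)·z = 0
Row 2: (-1)·6 + (25)·y + (-14)·z = 0
Row 3: (-1)·6 + (25)·y + (-14)·z = 0
Solving gives y = -2, z = -4.
Check: Q·(6, -2, -4) = (-54, 18, 36) = -9·(6, -2, -4).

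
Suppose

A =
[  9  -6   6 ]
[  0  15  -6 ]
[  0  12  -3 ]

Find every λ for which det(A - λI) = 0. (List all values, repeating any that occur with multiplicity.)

3, 9, 9

Set up det(rI - A) = 0.
Cofactor expansion gives p(r) = r^3 - 21r^2 + 135r - 243.
Try r = 3: p(3) = 0, so 3 is a root.
Factor out (r - 3): p(r) = (r - 3)·(r^2 - 18r + 81).
The quadratic factor is (r - 9)^2.
Eigenvalues: 3, 9, 9.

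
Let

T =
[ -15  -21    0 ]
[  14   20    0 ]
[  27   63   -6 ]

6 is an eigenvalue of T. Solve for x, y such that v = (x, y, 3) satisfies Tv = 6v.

-1, 1

We need (T - 6I)v = 0.
T - 6I = [[-21, -21, 0], [14, 14, 0], [27, 63, -12]].
Row 1: (-21)·x + (-21)·y + (0)·3 = 0
Row 2: (14)·x + (14)·y + (0)·3 = 0
Row 3: (27)·x + (63)·y + (-12)·3 = 0
Solving gives x = -1, y = 1.
Check: T·(-1, 1, 3) = (-6, 6, 18) = 6·(-1, 1, 3).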